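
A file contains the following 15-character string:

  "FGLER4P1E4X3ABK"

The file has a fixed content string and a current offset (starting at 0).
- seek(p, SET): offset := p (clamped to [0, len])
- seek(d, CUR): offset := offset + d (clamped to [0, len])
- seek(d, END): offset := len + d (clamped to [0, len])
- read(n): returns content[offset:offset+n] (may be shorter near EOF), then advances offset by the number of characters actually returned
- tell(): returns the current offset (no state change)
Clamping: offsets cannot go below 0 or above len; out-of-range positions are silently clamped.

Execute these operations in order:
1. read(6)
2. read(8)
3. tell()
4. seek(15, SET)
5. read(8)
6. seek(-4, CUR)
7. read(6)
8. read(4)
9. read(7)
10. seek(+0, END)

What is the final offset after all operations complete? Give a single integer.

Answer: 15

Derivation:
After 1 (read(6)): returned 'FGLER4', offset=6
After 2 (read(8)): returned 'P1E4X3AB', offset=14
After 3 (tell()): offset=14
After 4 (seek(15, SET)): offset=15
After 5 (read(8)): returned '', offset=15
After 6 (seek(-4, CUR)): offset=11
After 7 (read(6)): returned '3ABK', offset=15
After 8 (read(4)): returned '', offset=15
After 9 (read(7)): returned '', offset=15
After 10 (seek(+0, END)): offset=15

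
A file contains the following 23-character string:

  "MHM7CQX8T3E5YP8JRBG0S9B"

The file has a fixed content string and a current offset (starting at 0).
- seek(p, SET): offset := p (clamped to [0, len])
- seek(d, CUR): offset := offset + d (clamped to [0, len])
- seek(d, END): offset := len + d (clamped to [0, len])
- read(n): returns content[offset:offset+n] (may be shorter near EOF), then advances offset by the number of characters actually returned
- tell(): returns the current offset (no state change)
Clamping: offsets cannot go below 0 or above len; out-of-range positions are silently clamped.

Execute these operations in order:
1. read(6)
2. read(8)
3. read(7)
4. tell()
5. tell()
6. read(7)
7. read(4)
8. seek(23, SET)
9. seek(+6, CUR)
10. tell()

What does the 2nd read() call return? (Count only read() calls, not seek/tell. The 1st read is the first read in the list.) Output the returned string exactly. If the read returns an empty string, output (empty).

Answer: X8T3E5YP

Derivation:
After 1 (read(6)): returned 'MHM7CQ', offset=6
After 2 (read(8)): returned 'X8T3E5YP', offset=14
After 3 (read(7)): returned '8JRBG0S', offset=21
After 4 (tell()): offset=21
After 5 (tell()): offset=21
After 6 (read(7)): returned '9B', offset=23
After 7 (read(4)): returned '', offset=23
After 8 (seek(23, SET)): offset=23
After 9 (seek(+6, CUR)): offset=23
After 10 (tell()): offset=23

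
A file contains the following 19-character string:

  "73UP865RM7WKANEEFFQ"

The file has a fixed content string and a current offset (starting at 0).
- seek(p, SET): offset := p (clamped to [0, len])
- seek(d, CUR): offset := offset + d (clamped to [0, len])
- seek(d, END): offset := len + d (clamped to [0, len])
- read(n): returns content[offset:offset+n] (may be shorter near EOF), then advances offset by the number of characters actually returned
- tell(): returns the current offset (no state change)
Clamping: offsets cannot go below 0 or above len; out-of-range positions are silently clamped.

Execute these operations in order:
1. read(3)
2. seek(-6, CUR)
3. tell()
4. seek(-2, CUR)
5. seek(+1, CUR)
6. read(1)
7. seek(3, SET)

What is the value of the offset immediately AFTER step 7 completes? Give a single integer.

Answer: 3

Derivation:
After 1 (read(3)): returned '73U', offset=3
After 2 (seek(-6, CUR)): offset=0
After 3 (tell()): offset=0
After 4 (seek(-2, CUR)): offset=0
After 5 (seek(+1, CUR)): offset=1
After 6 (read(1)): returned '3', offset=2
After 7 (seek(3, SET)): offset=3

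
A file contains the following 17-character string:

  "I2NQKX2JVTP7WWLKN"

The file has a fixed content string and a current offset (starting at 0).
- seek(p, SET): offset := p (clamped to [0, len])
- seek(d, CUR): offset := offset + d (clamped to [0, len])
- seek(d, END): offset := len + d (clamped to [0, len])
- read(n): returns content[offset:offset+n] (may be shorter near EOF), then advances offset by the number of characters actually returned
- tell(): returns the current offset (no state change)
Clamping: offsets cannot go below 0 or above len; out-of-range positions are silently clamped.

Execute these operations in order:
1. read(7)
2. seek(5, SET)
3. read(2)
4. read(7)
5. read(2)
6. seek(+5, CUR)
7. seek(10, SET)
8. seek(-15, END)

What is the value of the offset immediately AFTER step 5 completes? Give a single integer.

After 1 (read(7)): returned 'I2NQKX2', offset=7
After 2 (seek(5, SET)): offset=5
After 3 (read(2)): returned 'X2', offset=7
After 4 (read(7)): returned 'JVTP7WW', offset=14
After 5 (read(2)): returned 'LK', offset=16

Answer: 16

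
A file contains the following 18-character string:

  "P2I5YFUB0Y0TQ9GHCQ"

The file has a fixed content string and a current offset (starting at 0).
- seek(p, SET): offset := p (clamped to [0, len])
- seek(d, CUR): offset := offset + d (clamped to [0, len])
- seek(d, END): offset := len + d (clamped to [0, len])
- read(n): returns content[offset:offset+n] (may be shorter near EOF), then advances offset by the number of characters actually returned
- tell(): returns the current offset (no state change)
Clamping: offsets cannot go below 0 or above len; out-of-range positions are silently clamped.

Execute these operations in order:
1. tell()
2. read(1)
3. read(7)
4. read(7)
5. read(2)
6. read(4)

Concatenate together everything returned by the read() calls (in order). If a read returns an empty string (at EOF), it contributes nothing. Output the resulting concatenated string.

After 1 (tell()): offset=0
After 2 (read(1)): returned 'P', offset=1
After 3 (read(7)): returned '2I5YFUB', offset=8
After 4 (read(7)): returned '0Y0TQ9G', offset=15
After 5 (read(2)): returned 'HC', offset=17
After 6 (read(4)): returned 'Q', offset=18

Answer: P2I5YFUB0Y0TQ9GHCQ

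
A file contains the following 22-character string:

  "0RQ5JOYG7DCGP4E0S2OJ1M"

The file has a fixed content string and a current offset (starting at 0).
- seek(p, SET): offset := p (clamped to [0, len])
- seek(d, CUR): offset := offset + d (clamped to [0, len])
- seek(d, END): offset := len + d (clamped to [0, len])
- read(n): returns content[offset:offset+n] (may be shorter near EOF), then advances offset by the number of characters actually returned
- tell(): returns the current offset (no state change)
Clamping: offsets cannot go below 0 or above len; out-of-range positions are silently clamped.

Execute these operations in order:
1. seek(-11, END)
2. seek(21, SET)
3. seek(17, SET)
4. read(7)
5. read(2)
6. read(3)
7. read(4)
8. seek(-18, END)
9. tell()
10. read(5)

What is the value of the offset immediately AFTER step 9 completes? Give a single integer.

After 1 (seek(-11, END)): offset=11
After 2 (seek(21, SET)): offset=21
After 3 (seek(17, SET)): offset=17
After 4 (read(7)): returned '2OJ1M', offset=22
After 5 (read(2)): returned '', offset=22
After 6 (read(3)): returned '', offset=22
After 7 (read(4)): returned '', offset=22
After 8 (seek(-18, END)): offset=4
After 9 (tell()): offset=4

Answer: 4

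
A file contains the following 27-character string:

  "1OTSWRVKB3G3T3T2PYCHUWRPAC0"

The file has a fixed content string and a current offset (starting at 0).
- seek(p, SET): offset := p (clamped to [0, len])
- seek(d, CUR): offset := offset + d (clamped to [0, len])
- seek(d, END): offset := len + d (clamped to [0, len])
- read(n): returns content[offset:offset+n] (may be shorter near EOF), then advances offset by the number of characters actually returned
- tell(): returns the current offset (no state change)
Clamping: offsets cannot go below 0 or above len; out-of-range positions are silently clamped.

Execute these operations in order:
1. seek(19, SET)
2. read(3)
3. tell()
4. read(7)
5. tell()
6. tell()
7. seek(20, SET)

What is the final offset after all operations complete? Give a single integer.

After 1 (seek(19, SET)): offset=19
After 2 (read(3)): returned 'HUW', offset=22
After 3 (tell()): offset=22
After 4 (read(7)): returned 'RPAC0', offset=27
After 5 (tell()): offset=27
After 6 (tell()): offset=27
After 7 (seek(20, SET)): offset=20

Answer: 20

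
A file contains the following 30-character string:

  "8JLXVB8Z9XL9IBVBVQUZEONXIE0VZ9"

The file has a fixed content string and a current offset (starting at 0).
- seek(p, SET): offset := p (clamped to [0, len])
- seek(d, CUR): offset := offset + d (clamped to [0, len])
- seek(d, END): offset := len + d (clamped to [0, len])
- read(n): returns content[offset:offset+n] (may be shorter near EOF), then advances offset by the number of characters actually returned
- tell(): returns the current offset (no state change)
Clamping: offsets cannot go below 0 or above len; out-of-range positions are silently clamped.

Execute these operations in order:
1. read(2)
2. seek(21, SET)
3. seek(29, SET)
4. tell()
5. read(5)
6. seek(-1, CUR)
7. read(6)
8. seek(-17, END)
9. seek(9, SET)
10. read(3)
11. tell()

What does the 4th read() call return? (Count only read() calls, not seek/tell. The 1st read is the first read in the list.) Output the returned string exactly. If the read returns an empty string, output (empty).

Answer: XL9

Derivation:
After 1 (read(2)): returned '8J', offset=2
After 2 (seek(21, SET)): offset=21
After 3 (seek(29, SET)): offset=29
After 4 (tell()): offset=29
After 5 (read(5)): returned '9', offset=30
After 6 (seek(-1, CUR)): offset=29
After 7 (read(6)): returned '9', offset=30
After 8 (seek(-17, END)): offset=13
After 9 (seek(9, SET)): offset=9
After 10 (read(3)): returned 'XL9', offset=12
After 11 (tell()): offset=12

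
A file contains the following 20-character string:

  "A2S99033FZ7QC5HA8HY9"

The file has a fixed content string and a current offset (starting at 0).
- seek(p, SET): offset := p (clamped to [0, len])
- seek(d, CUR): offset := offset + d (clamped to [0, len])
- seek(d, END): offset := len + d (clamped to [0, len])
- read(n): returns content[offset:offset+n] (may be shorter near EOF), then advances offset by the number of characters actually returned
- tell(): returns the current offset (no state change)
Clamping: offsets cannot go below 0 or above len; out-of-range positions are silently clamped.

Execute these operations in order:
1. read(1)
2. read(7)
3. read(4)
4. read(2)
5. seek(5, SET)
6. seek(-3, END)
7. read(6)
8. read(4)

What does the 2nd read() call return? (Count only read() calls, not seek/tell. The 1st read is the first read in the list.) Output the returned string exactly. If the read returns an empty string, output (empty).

Answer: 2S99033

Derivation:
After 1 (read(1)): returned 'A', offset=1
After 2 (read(7)): returned '2S99033', offset=8
After 3 (read(4)): returned 'FZ7Q', offset=12
After 4 (read(2)): returned 'C5', offset=14
After 5 (seek(5, SET)): offset=5
After 6 (seek(-3, END)): offset=17
After 7 (read(6)): returned 'HY9', offset=20
After 8 (read(4)): returned '', offset=20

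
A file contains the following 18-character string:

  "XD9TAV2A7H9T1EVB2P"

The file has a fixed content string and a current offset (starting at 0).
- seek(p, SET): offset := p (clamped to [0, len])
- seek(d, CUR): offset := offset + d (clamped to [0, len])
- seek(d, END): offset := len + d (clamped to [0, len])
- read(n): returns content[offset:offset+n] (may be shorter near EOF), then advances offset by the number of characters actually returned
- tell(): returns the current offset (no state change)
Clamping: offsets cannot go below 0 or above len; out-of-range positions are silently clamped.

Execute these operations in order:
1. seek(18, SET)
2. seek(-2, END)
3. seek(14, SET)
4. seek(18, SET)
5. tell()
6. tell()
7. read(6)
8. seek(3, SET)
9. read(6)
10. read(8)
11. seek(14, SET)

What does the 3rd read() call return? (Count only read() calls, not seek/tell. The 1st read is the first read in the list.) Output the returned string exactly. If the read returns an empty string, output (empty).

After 1 (seek(18, SET)): offset=18
After 2 (seek(-2, END)): offset=16
After 3 (seek(14, SET)): offset=14
After 4 (seek(18, SET)): offset=18
After 5 (tell()): offset=18
After 6 (tell()): offset=18
After 7 (read(6)): returned '', offset=18
After 8 (seek(3, SET)): offset=3
After 9 (read(6)): returned 'TAV2A7', offset=9
After 10 (read(8)): returned 'H9T1EVB2', offset=17
After 11 (seek(14, SET)): offset=14

Answer: H9T1EVB2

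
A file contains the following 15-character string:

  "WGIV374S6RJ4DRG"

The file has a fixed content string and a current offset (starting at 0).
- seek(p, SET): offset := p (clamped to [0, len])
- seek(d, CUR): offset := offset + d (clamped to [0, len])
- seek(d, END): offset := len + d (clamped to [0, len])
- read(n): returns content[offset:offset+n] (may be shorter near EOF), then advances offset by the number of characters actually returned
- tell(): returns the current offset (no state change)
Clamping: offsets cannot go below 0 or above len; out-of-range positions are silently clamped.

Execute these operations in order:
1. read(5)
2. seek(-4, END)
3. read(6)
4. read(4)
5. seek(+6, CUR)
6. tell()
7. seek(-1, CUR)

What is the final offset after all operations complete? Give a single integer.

Answer: 14

Derivation:
After 1 (read(5)): returned 'WGIV3', offset=5
After 2 (seek(-4, END)): offset=11
After 3 (read(6)): returned '4DRG', offset=15
After 4 (read(4)): returned '', offset=15
After 5 (seek(+6, CUR)): offset=15
After 6 (tell()): offset=15
After 7 (seek(-1, CUR)): offset=14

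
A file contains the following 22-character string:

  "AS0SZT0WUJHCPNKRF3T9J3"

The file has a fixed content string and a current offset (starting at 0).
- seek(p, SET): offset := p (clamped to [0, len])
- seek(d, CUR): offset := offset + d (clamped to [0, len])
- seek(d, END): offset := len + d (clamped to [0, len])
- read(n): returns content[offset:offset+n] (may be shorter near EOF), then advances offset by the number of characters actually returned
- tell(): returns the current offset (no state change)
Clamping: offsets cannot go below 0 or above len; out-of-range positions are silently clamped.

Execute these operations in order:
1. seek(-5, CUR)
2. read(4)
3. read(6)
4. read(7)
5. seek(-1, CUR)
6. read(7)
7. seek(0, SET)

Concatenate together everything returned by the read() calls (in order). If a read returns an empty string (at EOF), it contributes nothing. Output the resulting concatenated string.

After 1 (seek(-5, CUR)): offset=0
After 2 (read(4)): returned 'AS0S', offset=4
After 3 (read(6)): returned 'ZT0WUJ', offset=10
After 4 (read(7)): returned 'HCPNKRF', offset=17
After 5 (seek(-1, CUR)): offset=16
After 6 (read(7)): returned 'F3T9J3', offset=22
After 7 (seek(0, SET)): offset=0

Answer: AS0SZT0WUJHCPNKRFF3T9J3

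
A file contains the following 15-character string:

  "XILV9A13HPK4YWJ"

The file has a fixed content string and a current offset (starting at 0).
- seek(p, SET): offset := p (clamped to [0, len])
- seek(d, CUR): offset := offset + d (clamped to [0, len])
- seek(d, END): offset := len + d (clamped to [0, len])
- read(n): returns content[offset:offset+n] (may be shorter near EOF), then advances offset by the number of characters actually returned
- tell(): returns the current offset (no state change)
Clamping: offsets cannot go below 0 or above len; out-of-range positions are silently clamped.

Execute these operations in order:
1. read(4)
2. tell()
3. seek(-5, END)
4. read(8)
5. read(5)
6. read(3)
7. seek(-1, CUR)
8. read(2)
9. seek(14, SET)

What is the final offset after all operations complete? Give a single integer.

Answer: 14

Derivation:
After 1 (read(4)): returned 'XILV', offset=4
After 2 (tell()): offset=4
After 3 (seek(-5, END)): offset=10
After 4 (read(8)): returned 'K4YWJ', offset=15
After 5 (read(5)): returned '', offset=15
After 6 (read(3)): returned '', offset=15
After 7 (seek(-1, CUR)): offset=14
After 8 (read(2)): returned 'J', offset=15
After 9 (seek(14, SET)): offset=14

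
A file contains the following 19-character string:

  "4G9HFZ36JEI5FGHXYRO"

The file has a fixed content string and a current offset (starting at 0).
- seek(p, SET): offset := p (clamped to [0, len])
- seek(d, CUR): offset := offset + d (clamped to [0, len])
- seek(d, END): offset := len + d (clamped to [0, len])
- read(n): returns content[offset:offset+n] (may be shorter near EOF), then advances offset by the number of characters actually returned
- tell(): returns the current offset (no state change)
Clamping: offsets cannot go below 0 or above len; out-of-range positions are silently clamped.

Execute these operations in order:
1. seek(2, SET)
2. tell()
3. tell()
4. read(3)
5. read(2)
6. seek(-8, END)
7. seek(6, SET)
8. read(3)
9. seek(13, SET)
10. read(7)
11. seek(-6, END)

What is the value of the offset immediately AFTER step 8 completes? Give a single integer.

Answer: 9

Derivation:
After 1 (seek(2, SET)): offset=2
After 2 (tell()): offset=2
After 3 (tell()): offset=2
After 4 (read(3)): returned '9HF', offset=5
After 5 (read(2)): returned 'Z3', offset=7
After 6 (seek(-8, END)): offset=11
After 7 (seek(6, SET)): offset=6
After 8 (read(3)): returned '36J', offset=9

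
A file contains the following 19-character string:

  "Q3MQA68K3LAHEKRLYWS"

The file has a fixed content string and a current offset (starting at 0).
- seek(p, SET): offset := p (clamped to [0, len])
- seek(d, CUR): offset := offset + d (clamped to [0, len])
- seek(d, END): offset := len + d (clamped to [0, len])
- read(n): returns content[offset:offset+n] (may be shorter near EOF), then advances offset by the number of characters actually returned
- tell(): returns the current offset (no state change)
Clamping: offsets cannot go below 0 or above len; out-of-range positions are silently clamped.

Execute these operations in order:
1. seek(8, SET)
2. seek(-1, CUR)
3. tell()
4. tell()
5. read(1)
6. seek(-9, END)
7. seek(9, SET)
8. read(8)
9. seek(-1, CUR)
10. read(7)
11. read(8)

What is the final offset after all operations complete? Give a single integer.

Answer: 19

Derivation:
After 1 (seek(8, SET)): offset=8
After 2 (seek(-1, CUR)): offset=7
After 3 (tell()): offset=7
After 4 (tell()): offset=7
After 5 (read(1)): returned 'K', offset=8
After 6 (seek(-9, END)): offset=10
After 7 (seek(9, SET)): offset=9
After 8 (read(8)): returned 'LAHEKRLY', offset=17
After 9 (seek(-1, CUR)): offset=16
After 10 (read(7)): returned 'YWS', offset=19
After 11 (read(8)): returned '', offset=19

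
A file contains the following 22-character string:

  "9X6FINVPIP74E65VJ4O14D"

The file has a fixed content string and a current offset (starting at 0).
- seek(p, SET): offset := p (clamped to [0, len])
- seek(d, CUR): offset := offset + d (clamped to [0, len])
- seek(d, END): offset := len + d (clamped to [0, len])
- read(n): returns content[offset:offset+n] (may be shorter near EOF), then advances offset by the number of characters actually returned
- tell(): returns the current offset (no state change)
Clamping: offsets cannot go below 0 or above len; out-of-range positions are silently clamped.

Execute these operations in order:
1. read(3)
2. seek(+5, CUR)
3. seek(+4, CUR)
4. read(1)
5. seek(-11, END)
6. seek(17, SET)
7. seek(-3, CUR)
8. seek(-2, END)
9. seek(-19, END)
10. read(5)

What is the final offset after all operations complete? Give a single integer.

After 1 (read(3)): returned '9X6', offset=3
After 2 (seek(+5, CUR)): offset=8
After 3 (seek(+4, CUR)): offset=12
After 4 (read(1)): returned 'E', offset=13
After 5 (seek(-11, END)): offset=11
After 6 (seek(17, SET)): offset=17
After 7 (seek(-3, CUR)): offset=14
After 8 (seek(-2, END)): offset=20
After 9 (seek(-19, END)): offset=3
After 10 (read(5)): returned 'FINVP', offset=8

Answer: 8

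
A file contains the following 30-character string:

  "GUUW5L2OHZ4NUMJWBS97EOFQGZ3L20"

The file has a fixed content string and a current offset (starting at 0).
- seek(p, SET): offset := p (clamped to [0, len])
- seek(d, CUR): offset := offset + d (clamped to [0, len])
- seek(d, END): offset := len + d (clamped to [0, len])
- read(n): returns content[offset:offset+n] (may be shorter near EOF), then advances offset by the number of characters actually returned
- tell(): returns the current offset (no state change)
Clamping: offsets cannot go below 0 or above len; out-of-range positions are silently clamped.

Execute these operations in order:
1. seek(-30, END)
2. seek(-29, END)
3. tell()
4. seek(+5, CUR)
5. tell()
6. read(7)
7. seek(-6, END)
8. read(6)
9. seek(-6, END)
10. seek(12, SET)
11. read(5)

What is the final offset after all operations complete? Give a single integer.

After 1 (seek(-30, END)): offset=0
After 2 (seek(-29, END)): offset=1
After 3 (tell()): offset=1
After 4 (seek(+5, CUR)): offset=6
After 5 (tell()): offset=6
After 6 (read(7)): returned '2OHZ4NU', offset=13
After 7 (seek(-6, END)): offset=24
After 8 (read(6)): returned 'GZ3L20', offset=30
After 9 (seek(-6, END)): offset=24
After 10 (seek(12, SET)): offset=12
After 11 (read(5)): returned 'UMJWB', offset=17

Answer: 17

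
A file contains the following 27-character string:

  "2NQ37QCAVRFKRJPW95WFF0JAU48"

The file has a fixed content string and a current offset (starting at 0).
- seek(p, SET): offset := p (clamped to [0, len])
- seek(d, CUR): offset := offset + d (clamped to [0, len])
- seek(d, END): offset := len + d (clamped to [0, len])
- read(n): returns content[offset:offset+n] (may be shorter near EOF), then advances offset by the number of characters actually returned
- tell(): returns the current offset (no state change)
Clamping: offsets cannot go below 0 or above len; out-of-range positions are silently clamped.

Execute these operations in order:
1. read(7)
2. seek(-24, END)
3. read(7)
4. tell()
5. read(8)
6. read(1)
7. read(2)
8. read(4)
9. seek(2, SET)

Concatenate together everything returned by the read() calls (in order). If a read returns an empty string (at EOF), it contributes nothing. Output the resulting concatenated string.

After 1 (read(7)): returned '2NQ37QC', offset=7
After 2 (seek(-24, END)): offset=3
After 3 (read(7)): returned '37QCAVR', offset=10
After 4 (tell()): offset=10
After 5 (read(8)): returned 'FKRJPW95', offset=18
After 6 (read(1)): returned 'W', offset=19
After 7 (read(2)): returned 'FF', offset=21
After 8 (read(4)): returned '0JAU', offset=25
After 9 (seek(2, SET)): offset=2

Answer: 2NQ37QC37QCAVRFKRJPW95WFF0JAU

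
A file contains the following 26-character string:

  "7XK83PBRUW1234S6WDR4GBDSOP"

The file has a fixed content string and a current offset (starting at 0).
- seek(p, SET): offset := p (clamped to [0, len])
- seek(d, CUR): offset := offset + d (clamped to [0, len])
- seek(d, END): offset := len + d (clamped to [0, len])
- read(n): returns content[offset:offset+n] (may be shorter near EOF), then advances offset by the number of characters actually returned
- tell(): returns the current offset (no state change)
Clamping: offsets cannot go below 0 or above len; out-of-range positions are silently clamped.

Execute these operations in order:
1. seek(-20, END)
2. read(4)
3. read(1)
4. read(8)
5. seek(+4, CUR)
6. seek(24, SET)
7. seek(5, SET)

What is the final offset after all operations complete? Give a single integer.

Answer: 5

Derivation:
After 1 (seek(-20, END)): offset=6
After 2 (read(4)): returned 'BRUW', offset=10
After 3 (read(1)): returned '1', offset=11
After 4 (read(8)): returned '234S6WDR', offset=19
After 5 (seek(+4, CUR)): offset=23
After 6 (seek(24, SET)): offset=24
After 7 (seek(5, SET)): offset=5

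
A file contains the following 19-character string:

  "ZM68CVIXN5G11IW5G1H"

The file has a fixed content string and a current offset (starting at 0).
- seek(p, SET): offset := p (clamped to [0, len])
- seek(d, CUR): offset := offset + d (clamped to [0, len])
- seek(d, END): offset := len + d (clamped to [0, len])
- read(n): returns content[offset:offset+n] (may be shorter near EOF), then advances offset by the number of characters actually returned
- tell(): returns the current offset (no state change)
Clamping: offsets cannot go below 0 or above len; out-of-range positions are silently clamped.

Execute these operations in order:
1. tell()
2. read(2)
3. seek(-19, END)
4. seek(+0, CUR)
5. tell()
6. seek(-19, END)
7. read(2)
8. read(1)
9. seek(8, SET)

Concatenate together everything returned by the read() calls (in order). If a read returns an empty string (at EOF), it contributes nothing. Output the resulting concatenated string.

Answer: ZMZM6

Derivation:
After 1 (tell()): offset=0
After 2 (read(2)): returned 'ZM', offset=2
After 3 (seek(-19, END)): offset=0
After 4 (seek(+0, CUR)): offset=0
After 5 (tell()): offset=0
After 6 (seek(-19, END)): offset=0
After 7 (read(2)): returned 'ZM', offset=2
After 8 (read(1)): returned '6', offset=3
After 9 (seek(8, SET)): offset=8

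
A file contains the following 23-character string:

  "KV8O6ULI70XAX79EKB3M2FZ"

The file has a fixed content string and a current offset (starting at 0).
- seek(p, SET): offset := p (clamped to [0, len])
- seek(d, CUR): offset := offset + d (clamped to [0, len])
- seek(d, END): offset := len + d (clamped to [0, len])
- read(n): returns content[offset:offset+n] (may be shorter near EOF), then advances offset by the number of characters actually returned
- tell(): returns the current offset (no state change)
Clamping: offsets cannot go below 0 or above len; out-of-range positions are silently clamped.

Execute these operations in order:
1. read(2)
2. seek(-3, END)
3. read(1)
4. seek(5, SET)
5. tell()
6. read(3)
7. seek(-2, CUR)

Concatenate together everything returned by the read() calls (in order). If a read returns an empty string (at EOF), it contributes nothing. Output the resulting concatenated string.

Answer: KV2ULI

Derivation:
After 1 (read(2)): returned 'KV', offset=2
After 2 (seek(-3, END)): offset=20
After 3 (read(1)): returned '2', offset=21
After 4 (seek(5, SET)): offset=5
After 5 (tell()): offset=5
After 6 (read(3)): returned 'ULI', offset=8
After 7 (seek(-2, CUR)): offset=6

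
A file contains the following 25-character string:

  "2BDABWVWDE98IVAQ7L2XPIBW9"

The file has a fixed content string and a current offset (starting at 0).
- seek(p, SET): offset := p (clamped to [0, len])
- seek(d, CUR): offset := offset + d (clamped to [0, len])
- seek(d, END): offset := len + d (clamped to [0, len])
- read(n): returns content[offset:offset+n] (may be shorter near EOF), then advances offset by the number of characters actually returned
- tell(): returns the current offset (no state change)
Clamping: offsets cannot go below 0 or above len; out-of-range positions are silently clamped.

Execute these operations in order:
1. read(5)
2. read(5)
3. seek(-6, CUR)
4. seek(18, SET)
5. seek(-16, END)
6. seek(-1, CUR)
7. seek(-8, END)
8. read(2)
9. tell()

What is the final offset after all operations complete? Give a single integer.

After 1 (read(5)): returned '2BDAB', offset=5
After 2 (read(5)): returned 'WVWDE', offset=10
After 3 (seek(-6, CUR)): offset=4
After 4 (seek(18, SET)): offset=18
After 5 (seek(-16, END)): offset=9
After 6 (seek(-1, CUR)): offset=8
After 7 (seek(-8, END)): offset=17
After 8 (read(2)): returned 'L2', offset=19
After 9 (tell()): offset=19

Answer: 19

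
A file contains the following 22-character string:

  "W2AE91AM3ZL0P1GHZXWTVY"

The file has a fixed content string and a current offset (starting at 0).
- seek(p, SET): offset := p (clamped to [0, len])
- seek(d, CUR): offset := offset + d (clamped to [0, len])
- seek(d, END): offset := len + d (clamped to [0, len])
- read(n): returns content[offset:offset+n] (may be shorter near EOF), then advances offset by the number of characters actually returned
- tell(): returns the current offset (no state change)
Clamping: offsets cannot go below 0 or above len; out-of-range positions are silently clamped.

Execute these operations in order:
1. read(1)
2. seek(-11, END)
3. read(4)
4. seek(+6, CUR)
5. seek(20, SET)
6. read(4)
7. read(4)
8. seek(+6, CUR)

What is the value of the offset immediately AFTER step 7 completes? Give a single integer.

Answer: 22

Derivation:
After 1 (read(1)): returned 'W', offset=1
After 2 (seek(-11, END)): offset=11
After 3 (read(4)): returned '0P1G', offset=15
After 4 (seek(+6, CUR)): offset=21
After 5 (seek(20, SET)): offset=20
After 6 (read(4)): returned 'VY', offset=22
After 7 (read(4)): returned '', offset=22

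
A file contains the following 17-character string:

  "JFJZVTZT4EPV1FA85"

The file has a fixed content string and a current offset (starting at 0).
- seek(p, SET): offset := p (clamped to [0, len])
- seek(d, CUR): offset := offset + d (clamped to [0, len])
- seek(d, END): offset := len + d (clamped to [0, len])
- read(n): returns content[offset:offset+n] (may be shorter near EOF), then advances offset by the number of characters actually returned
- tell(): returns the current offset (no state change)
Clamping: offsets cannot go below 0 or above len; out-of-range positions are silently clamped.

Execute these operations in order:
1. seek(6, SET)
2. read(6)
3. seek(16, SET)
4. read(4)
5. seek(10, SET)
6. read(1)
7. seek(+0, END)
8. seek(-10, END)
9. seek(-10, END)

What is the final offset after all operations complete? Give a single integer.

Answer: 7

Derivation:
After 1 (seek(6, SET)): offset=6
After 2 (read(6)): returned 'ZT4EPV', offset=12
After 3 (seek(16, SET)): offset=16
After 4 (read(4)): returned '5', offset=17
After 5 (seek(10, SET)): offset=10
After 6 (read(1)): returned 'P', offset=11
After 7 (seek(+0, END)): offset=17
After 8 (seek(-10, END)): offset=7
After 9 (seek(-10, END)): offset=7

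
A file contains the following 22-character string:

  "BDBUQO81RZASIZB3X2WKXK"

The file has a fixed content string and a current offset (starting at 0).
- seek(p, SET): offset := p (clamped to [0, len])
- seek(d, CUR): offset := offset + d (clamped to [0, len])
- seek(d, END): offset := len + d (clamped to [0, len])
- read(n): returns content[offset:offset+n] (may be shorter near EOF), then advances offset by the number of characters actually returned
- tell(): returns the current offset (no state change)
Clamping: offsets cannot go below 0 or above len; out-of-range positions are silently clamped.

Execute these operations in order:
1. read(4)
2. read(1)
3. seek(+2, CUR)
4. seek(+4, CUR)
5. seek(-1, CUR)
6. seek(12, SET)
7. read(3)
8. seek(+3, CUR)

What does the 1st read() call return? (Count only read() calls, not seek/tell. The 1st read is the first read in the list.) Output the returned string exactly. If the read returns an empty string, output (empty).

After 1 (read(4)): returned 'BDBU', offset=4
After 2 (read(1)): returned 'Q', offset=5
After 3 (seek(+2, CUR)): offset=7
After 4 (seek(+4, CUR)): offset=11
After 5 (seek(-1, CUR)): offset=10
After 6 (seek(12, SET)): offset=12
After 7 (read(3)): returned 'IZB', offset=15
After 8 (seek(+3, CUR)): offset=18

Answer: BDBU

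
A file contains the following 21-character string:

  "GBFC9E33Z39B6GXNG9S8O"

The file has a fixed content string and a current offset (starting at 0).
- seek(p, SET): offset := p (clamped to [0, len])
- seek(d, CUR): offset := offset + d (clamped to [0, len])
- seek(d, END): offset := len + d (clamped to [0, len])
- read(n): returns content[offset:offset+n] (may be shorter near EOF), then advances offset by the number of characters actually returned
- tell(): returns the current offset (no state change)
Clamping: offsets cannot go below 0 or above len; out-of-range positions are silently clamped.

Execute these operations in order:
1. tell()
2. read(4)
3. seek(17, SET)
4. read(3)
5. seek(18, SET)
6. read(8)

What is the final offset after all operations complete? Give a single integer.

After 1 (tell()): offset=0
After 2 (read(4)): returned 'GBFC', offset=4
After 3 (seek(17, SET)): offset=17
After 4 (read(3)): returned '9S8', offset=20
After 5 (seek(18, SET)): offset=18
After 6 (read(8)): returned 'S8O', offset=21

Answer: 21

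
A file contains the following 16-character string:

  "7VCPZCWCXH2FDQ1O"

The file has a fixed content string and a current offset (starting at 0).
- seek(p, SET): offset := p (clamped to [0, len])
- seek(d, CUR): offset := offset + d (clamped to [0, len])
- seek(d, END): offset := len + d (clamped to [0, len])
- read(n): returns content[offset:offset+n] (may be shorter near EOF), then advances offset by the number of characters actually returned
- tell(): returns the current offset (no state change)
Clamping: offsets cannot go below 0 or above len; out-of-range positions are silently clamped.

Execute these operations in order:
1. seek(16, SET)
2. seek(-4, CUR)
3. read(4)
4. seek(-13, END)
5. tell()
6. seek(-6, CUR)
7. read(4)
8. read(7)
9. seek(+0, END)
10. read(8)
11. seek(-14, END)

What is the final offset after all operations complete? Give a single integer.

Answer: 2

Derivation:
After 1 (seek(16, SET)): offset=16
After 2 (seek(-4, CUR)): offset=12
After 3 (read(4)): returned 'DQ1O', offset=16
After 4 (seek(-13, END)): offset=3
After 5 (tell()): offset=3
After 6 (seek(-6, CUR)): offset=0
After 7 (read(4)): returned '7VCP', offset=4
After 8 (read(7)): returned 'ZCWCXH2', offset=11
After 9 (seek(+0, END)): offset=16
After 10 (read(8)): returned '', offset=16
After 11 (seek(-14, END)): offset=2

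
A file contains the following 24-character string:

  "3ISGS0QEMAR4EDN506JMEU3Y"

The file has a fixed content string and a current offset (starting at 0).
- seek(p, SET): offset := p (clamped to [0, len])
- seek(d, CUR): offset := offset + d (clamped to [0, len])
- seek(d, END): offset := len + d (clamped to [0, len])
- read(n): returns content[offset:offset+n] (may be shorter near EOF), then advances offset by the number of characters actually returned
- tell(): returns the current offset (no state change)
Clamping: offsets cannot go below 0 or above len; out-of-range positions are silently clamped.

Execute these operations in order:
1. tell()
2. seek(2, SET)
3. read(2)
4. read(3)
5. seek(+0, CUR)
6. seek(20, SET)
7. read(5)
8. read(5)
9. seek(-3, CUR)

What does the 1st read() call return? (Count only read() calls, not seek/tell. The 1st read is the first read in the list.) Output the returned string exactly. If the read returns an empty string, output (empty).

After 1 (tell()): offset=0
After 2 (seek(2, SET)): offset=2
After 3 (read(2)): returned 'SG', offset=4
After 4 (read(3)): returned 'S0Q', offset=7
After 5 (seek(+0, CUR)): offset=7
After 6 (seek(20, SET)): offset=20
After 7 (read(5)): returned 'EU3Y', offset=24
After 8 (read(5)): returned '', offset=24
After 9 (seek(-3, CUR)): offset=21

Answer: SG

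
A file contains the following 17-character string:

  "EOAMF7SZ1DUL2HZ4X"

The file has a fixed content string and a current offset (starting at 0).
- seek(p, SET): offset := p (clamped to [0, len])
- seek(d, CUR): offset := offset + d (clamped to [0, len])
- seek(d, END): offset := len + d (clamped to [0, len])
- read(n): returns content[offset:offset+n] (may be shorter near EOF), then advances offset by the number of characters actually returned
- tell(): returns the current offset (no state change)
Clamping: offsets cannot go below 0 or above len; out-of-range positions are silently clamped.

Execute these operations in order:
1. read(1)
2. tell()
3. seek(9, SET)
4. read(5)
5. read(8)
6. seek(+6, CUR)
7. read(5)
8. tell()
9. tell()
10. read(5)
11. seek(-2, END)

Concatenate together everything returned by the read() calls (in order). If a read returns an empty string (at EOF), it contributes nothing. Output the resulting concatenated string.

Answer: EDUL2HZ4X

Derivation:
After 1 (read(1)): returned 'E', offset=1
After 2 (tell()): offset=1
After 3 (seek(9, SET)): offset=9
After 4 (read(5)): returned 'DUL2H', offset=14
After 5 (read(8)): returned 'Z4X', offset=17
After 6 (seek(+6, CUR)): offset=17
After 7 (read(5)): returned '', offset=17
After 8 (tell()): offset=17
After 9 (tell()): offset=17
After 10 (read(5)): returned '', offset=17
After 11 (seek(-2, END)): offset=15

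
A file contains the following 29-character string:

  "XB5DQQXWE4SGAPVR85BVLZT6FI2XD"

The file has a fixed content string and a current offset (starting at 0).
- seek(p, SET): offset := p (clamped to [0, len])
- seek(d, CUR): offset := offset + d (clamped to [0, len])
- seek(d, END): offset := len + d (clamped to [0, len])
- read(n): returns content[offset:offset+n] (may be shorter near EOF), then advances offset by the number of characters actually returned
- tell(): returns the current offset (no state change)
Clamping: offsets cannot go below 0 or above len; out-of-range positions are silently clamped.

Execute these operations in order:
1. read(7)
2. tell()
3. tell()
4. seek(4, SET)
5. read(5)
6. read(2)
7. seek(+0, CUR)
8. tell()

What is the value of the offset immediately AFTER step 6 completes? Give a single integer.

Answer: 11

Derivation:
After 1 (read(7)): returned 'XB5DQQX', offset=7
After 2 (tell()): offset=7
After 3 (tell()): offset=7
After 4 (seek(4, SET)): offset=4
After 5 (read(5)): returned 'QQXWE', offset=9
After 6 (read(2)): returned '4S', offset=11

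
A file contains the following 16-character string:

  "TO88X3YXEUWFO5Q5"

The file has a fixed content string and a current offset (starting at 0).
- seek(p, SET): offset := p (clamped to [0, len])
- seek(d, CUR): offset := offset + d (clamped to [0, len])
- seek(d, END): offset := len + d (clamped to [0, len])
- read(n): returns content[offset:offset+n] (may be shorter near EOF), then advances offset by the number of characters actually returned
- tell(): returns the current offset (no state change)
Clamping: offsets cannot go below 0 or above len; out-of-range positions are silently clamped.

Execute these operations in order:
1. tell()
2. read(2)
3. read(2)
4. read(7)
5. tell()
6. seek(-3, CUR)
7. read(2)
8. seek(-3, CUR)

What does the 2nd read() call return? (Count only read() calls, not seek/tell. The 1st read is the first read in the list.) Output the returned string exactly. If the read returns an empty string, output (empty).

After 1 (tell()): offset=0
After 2 (read(2)): returned 'TO', offset=2
After 3 (read(2)): returned '88', offset=4
After 4 (read(7)): returned 'X3YXEUW', offset=11
After 5 (tell()): offset=11
After 6 (seek(-3, CUR)): offset=8
After 7 (read(2)): returned 'EU', offset=10
After 8 (seek(-3, CUR)): offset=7

Answer: 88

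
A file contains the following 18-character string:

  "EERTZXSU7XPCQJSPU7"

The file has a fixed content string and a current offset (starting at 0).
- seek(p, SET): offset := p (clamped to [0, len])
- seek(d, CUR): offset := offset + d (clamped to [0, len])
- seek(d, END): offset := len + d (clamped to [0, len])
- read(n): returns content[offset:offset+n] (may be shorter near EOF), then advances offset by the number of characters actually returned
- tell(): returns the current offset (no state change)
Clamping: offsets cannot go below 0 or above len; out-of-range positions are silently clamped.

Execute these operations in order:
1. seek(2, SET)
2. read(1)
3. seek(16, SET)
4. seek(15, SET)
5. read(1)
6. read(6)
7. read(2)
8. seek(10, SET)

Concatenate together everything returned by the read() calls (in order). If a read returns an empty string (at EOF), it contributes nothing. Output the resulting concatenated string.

After 1 (seek(2, SET)): offset=2
After 2 (read(1)): returned 'R', offset=3
After 3 (seek(16, SET)): offset=16
After 4 (seek(15, SET)): offset=15
After 5 (read(1)): returned 'P', offset=16
After 6 (read(6)): returned 'U7', offset=18
After 7 (read(2)): returned '', offset=18
After 8 (seek(10, SET)): offset=10

Answer: RPU7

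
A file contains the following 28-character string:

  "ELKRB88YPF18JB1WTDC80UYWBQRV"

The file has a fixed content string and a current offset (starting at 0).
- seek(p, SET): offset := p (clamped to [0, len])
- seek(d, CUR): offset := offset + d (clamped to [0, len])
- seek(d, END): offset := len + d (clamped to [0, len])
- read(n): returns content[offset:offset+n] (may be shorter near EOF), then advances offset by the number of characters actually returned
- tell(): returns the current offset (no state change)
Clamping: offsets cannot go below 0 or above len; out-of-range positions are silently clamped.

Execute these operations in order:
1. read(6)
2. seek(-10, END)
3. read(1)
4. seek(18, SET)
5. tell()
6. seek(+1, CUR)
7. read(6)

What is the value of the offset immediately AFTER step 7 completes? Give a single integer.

After 1 (read(6)): returned 'ELKRB8', offset=6
After 2 (seek(-10, END)): offset=18
After 3 (read(1)): returned 'C', offset=19
After 4 (seek(18, SET)): offset=18
After 5 (tell()): offset=18
After 6 (seek(+1, CUR)): offset=19
After 7 (read(6)): returned '80UYWB', offset=25

Answer: 25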